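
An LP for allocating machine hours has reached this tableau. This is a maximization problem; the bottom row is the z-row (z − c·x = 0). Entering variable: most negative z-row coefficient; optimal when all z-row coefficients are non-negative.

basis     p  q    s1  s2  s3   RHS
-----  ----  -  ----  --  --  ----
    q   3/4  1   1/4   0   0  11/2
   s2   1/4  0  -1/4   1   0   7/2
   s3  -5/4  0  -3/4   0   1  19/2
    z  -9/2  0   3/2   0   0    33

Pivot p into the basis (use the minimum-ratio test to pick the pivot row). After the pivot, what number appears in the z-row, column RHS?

Ratio test on column p — row 1: (11/2)/(3/4) = 22/3; row 2: (7/2)/(1/4) = 14; row 3: entry -5/4 ≤ 0. Minimum is 22/3 at row 1 (q leaves); pivot element 3/4.
Divide row 1 by 3/4; eliminate column p from the other rows.
z-row update in column RHS: 33 − (-9/2)·(22/3) = 66.

66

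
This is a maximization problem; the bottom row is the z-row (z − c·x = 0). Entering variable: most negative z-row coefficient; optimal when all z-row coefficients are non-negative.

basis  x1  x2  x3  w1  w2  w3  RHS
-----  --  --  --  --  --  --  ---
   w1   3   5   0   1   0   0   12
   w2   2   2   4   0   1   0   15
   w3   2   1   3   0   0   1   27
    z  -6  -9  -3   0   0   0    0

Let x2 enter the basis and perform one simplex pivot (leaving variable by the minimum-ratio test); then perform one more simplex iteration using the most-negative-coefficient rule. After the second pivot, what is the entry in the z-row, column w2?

Ratio test on column x2 — row 1: 12/5 = 12/5; row 2: 15/2 = 15/2; row 3: 27/1 = 27. Minimum is 12/5 at row 1 (w1 leaves); pivot element 5.
Divide row 1 by 5; eliminate column x2 from the other rows.
Second iteration: most negative z-row entry is -3 in column x3, so x3 enters.
Ratio test on column x3 — row 1: entry 0 ≤ 0; row 2: (51/5)/4 = 51/20; row 3: (123/5)/3 = 41/5. Minimum is 51/20 at row 2 (w2 leaves); pivot element 4.
Divide row 2 by 4; eliminate column x3 from the other rows.
After both pivots, the entry at the z-row, column w2 is 3/4.

3/4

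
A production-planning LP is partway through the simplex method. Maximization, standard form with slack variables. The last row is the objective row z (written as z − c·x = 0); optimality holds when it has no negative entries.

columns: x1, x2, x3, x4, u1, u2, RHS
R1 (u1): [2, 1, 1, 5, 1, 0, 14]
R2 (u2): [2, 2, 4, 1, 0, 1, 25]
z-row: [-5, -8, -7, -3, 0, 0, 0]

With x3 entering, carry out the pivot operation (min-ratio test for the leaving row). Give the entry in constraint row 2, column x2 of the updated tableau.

1/2

Ratio test on column x3 — row 1: 14/1 = 14; row 2: 25/4 = 25/4. Minimum is 25/4 at row 2 (u2 leaves); pivot element 4.
Divide row 2 by 4; eliminate column x3 from the other rows.
In the new row 2, the x2 entry is the old entry divided by the pivot: 2/4 = 1/2.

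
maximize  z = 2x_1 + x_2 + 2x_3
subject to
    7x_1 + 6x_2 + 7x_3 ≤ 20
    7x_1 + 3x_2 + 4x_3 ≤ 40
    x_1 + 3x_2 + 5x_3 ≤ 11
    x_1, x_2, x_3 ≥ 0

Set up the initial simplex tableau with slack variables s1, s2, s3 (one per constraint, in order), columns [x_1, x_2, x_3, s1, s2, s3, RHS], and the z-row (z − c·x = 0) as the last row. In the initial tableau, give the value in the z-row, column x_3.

The z-row carries the negated objective coefficients: the x_3 entry is -2.

-2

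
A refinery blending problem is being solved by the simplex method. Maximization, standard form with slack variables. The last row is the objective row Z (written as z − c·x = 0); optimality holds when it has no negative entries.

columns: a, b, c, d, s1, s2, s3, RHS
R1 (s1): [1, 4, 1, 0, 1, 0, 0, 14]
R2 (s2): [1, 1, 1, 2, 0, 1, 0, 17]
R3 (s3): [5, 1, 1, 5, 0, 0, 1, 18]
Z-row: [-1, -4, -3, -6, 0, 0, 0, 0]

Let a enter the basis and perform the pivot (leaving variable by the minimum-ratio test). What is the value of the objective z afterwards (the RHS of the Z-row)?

18/5

Ratio test on column a — row 1: 14/1 = 14; row 2: 17/1 = 17; row 3: 18/5 = 18/5. Minimum is 18/5 at row 3 (s3 leaves); pivot element 5.
Pivot on row 3; the Z-row RHS becomes 0 − (-1)·(18/5) = 18/5.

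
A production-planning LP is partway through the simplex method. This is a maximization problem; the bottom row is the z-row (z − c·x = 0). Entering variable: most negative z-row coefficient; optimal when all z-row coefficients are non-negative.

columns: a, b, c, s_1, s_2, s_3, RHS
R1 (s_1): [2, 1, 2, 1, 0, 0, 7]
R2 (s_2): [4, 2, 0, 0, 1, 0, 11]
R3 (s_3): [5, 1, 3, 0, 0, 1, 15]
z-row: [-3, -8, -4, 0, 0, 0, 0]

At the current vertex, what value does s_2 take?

11

s_2 is basic (row 2); its value is the RHS of that row, 11.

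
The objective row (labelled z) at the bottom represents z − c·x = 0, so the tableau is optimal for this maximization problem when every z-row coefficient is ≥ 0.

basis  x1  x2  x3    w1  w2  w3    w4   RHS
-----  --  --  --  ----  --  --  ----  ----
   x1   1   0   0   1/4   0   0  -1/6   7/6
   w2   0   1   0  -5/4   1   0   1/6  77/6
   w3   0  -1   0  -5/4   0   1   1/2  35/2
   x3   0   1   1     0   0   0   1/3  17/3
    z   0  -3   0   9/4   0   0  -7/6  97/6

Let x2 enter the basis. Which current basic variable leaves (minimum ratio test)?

Column x2 entries and ratios — x1: 0 ≤ 0, skip; w2: (77/6)/1 = 77/6; w3: -1 ≤ 0, skip; x3: (17/3)/1 = 17/3.
Smallest ratio is 17/3 in the row of x3, so x3 leaves.

x3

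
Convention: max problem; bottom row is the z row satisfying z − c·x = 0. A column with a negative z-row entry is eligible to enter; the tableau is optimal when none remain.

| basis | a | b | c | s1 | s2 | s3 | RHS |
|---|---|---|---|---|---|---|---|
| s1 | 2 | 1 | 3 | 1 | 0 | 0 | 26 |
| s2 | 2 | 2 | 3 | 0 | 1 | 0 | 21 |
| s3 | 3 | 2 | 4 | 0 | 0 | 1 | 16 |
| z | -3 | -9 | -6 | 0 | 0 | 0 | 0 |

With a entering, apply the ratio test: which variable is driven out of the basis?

Column a entries and ratios — s1: 26/2 = 13; s2: 21/2 = 21/2; s3: 16/3 = 16/3.
Smallest ratio is 16/3 in the row of s3, so s3 leaves.

s3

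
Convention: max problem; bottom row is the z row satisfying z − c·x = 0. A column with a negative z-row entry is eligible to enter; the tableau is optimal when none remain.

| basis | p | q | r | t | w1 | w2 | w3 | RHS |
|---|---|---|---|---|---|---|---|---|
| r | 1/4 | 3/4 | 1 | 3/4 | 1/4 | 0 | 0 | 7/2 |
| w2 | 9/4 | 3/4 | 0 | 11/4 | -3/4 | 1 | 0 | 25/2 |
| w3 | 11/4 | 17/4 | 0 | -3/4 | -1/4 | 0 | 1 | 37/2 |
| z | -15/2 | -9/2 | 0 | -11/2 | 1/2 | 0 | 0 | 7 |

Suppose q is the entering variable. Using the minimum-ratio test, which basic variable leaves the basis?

w3

Column q entries and ratios — r: (7/2)/(3/4) = 14/3; w2: (25/2)/(3/4) = 50/3; w3: (37/2)/(17/4) = 74/17.
Smallest ratio is 74/17 in the row of w3, so w3 leaves.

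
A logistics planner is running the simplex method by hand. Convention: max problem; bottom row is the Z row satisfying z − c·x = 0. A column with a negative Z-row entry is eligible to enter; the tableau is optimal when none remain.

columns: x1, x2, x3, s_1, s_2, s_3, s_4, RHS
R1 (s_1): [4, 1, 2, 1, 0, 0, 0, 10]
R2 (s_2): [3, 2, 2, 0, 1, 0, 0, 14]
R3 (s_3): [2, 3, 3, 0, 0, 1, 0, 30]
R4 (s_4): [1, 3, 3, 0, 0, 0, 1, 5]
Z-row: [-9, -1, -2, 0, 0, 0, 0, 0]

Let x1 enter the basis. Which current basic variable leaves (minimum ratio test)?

s_1

Column x1 entries and ratios — s_1: 10/4 = 5/2; s_2: 14/3 = 14/3; s_3: 30/2 = 15; s_4: 5/1 = 5.
Smallest ratio is 5/2 in the row of s_1, so s_1 leaves.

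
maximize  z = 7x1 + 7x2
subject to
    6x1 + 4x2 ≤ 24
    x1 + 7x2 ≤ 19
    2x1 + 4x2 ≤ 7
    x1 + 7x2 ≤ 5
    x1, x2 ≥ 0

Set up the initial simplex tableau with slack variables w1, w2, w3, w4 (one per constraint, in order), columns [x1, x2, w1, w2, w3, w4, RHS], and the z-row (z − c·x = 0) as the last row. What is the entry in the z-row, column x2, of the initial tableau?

-7

The z-row carries the negated objective coefficients: the x2 entry is -7.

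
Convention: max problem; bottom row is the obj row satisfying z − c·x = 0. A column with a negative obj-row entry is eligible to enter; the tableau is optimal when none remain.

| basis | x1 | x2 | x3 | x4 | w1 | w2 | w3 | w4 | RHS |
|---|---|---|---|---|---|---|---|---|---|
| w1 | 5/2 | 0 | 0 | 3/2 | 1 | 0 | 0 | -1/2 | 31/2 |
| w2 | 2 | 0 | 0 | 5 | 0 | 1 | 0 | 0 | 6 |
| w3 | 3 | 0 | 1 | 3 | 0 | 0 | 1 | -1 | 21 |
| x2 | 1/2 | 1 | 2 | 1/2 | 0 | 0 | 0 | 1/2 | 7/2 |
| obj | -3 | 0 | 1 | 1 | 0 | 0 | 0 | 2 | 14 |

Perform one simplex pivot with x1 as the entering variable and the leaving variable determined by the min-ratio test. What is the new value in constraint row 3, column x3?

Ratio test on column x1 — row 1: (31/2)/(5/2) = 31/5; row 2: 6/2 = 3; row 3: 21/3 = 7; row 4: (7/2)/(1/2) = 7. Minimum is 3 at row 2 (w2 leaves); pivot element 2.
Divide row 2 by 2; eliminate column x1 from the other rows.
Row 3 update in column x3: 1 − 3·0 = 1.

1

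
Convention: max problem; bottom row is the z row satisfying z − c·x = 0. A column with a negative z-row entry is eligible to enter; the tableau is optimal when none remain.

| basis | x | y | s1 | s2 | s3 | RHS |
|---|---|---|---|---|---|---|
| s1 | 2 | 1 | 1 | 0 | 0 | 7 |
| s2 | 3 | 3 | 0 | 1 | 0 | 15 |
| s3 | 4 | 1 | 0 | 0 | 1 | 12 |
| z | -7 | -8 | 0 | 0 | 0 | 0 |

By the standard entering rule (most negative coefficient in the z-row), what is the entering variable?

y

Negative z-row entries: x: -7, y: -8.
The most negative is -8 in column y, so y enters.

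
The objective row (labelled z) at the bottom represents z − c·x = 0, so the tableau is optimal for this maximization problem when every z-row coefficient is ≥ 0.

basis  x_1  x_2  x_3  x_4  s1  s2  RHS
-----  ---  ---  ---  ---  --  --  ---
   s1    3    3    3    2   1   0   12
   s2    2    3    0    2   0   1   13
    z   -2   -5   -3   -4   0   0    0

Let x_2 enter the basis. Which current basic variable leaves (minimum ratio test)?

s1

Column x_2 entries and ratios — s1: 12/3 = 4; s2: 13/3 = 13/3.
Smallest ratio is 4 in the row of s1, so s1 leaves.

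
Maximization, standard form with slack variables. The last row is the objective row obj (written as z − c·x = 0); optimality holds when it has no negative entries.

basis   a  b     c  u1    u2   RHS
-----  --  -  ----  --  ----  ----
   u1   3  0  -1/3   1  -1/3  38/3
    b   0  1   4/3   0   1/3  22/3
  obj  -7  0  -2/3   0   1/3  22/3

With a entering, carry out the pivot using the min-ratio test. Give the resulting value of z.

332/9

Ratio test on column a — row 1: (38/3)/3 = 38/9; row 2: entry 0 ≤ 0. Minimum is 38/9 at row 1 (u1 leaves); pivot element 3.
Pivot on row 1; the obj-row RHS becomes 22/3 − (-7)·(38/9) = 332/9.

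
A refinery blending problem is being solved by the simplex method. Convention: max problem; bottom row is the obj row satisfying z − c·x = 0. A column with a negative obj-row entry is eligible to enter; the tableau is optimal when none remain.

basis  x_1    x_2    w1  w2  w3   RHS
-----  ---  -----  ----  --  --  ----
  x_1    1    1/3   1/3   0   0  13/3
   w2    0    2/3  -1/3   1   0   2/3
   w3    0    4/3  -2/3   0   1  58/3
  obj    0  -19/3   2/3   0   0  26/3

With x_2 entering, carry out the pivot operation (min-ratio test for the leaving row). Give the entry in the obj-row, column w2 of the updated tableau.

Ratio test on column x_2 — row 1: (13/3)/(1/3) = 13; row 2: (2/3)/(2/3) = 1; row 3: (58/3)/(4/3) = 29/2. Minimum is 1 at row 2 (w2 leaves); pivot element 2/3.
Divide row 2 by 2/3; eliminate column x_2 from the other rows.
obj-row update in column w2: 0 − (-19/3)·(3/2) = 19/2.

19/2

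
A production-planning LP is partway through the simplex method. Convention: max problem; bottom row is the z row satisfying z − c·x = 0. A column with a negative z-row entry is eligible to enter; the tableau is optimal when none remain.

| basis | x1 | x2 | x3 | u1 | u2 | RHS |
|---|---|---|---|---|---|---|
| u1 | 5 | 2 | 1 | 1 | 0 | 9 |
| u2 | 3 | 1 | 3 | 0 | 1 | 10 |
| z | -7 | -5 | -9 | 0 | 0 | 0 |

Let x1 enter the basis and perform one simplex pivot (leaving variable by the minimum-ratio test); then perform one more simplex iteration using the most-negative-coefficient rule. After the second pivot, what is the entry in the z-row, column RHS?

Ratio test on column x1 — row 1: 9/5 = 9/5; row 2: 10/3 = 10/3. Minimum is 9/5 at row 1 (u1 leaves); pivot element 5.
Divide row 1 by 5; eliminate column x1 from the other rows.
Second iteration: most negative z-row entry is -38/5 in column x3, so x3 enters.
Ratio test on column x3 — row 1: (9/5)/(1/5) = 9; row 2: (23/5)/(12/5) = 23/12. Minimum is 23/12 at row 2 (u2 leaves); pivot element 12/5.
Divide row 2 by 12/5; eliminate column x3 from the other rows.
After both pivots, the entry at the z-row, column RHS is 163/6.

163/6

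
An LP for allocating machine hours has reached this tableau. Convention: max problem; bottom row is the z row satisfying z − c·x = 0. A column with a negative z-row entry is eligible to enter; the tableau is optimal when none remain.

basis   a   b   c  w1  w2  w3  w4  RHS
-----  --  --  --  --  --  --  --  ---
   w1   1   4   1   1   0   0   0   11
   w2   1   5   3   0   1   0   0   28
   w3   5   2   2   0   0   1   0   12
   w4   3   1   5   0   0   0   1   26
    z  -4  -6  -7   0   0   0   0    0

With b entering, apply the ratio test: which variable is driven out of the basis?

Column b entries and ratios — w1: 11/4 = 11/4; w2: 28/5 = 28/5; w3: 12/2 = 6; w4: 26/1 = 26.
Smallest ratio is 11/4 in the row of w1, so w1 leaves.

w1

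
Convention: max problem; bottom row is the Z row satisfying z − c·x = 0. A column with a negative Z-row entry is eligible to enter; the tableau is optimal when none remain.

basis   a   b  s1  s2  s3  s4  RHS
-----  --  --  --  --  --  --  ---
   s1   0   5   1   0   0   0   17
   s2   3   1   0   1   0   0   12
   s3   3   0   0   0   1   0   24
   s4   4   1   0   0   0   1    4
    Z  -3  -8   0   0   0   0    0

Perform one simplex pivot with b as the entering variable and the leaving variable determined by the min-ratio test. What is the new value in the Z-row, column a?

-3

Ratio test on column b — row 1: 17/5 = 17/5; row 2: 12/1 = 12; row 3: entry 0 ≤ 0; row 4: 4/1 = 4. Minimum is 17/5 at row 1 (s1 leaves); pivot element 5.
Divide row 1 by 5; eliminate column b from the other rows.
Z-row update in column a: -3 − (-8)·0 = -3.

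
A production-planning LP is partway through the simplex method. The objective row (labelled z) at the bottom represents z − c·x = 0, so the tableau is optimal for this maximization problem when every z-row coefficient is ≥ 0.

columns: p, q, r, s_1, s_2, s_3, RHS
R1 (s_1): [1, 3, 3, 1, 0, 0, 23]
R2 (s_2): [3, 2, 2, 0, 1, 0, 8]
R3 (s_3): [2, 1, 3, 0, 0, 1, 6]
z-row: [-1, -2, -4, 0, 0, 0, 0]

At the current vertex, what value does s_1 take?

s_1 is basic (row 1); its value is the RHS of that row, 23.

23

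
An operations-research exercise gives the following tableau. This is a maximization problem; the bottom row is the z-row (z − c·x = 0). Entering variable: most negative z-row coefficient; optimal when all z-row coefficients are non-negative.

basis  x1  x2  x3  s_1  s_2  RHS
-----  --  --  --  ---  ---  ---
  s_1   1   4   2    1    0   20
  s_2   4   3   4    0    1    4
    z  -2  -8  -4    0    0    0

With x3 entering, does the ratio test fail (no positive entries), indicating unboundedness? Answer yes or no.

Column x3 has positive entries in row(s) 1, 2, so the ratio test bounds it — not unbounded.

no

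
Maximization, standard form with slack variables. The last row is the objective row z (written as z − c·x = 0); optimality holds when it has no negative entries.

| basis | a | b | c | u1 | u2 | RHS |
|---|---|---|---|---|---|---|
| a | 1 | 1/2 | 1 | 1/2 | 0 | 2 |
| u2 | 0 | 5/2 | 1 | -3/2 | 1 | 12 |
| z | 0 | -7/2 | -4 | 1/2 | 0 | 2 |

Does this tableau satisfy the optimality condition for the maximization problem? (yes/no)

no

The z-row has a negative entry -4 in column c, so it is not optimal.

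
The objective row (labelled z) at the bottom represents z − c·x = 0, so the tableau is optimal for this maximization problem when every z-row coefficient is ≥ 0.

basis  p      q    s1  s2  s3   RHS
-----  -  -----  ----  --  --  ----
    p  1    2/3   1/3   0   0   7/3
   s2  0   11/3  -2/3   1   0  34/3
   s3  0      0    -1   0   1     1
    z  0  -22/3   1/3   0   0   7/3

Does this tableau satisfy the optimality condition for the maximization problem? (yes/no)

no

The z-row has a negative entry -22/3 in column q, so it is not optimal.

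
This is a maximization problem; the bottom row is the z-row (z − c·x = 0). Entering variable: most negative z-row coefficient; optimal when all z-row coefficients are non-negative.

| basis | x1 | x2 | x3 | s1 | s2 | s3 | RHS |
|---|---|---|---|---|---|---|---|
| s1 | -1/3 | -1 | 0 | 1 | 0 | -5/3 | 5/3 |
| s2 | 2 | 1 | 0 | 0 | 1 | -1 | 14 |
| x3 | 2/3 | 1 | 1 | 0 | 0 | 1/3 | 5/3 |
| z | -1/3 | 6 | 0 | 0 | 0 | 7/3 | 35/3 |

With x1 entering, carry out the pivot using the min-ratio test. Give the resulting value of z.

25/2

Ratio test on column x1 — row 1: entry -1/3 ≤ 0; row 2: 14/2 = 7; row 3: (5/3)/(2/3) = 5/2. Minimum is 5/2 at row 3 (x3 leaves); pivot element 2/3.
Pivot on row 3; the z-row RHS becomes 35/3 − (-1/3)·(5/2) = 25/2.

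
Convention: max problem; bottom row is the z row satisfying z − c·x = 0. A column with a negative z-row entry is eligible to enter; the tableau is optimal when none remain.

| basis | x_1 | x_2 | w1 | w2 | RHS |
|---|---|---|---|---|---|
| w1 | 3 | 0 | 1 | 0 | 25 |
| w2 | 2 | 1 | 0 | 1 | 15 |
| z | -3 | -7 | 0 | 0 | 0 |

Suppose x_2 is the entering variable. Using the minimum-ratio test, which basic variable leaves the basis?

w2

Column x_2 entries and ratios — w1: 0 ≤ 0, skip; w2: 15/1 = 15.
Smallest ratio is 15 in the row of w2, so w2 leaves.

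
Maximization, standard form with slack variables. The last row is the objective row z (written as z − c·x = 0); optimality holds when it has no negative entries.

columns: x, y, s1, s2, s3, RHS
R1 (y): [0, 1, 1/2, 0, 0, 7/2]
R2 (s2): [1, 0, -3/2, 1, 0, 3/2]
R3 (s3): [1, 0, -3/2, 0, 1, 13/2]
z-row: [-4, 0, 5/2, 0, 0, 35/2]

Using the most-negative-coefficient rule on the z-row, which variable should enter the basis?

Negative z-row entries: x: -4.
The most negative is -4 in column x, so x enters.

x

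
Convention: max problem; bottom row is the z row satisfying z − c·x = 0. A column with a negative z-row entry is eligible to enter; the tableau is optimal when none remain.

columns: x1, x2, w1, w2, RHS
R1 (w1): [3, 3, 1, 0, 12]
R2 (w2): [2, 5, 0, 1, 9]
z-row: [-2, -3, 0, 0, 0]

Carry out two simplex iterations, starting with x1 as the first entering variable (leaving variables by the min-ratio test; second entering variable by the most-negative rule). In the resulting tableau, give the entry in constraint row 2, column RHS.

Ratio test on column x1 — row 1: 12/3 = 4; row 2: 9/2 = 9/2. Minimum is 4 at row 1 (w1 leaves); pivot element 3.
Divide row 1 by 3; eliminate column x1 from the other rows.
Second iteration: most negative z-row entry is -1 in column x2, so x2 enters.
Ratio test on column x2 — row 1: 4/1 = 4; row 2: 1/3 = 1/3. Minimum is 1/3 at row 2 (w2 leaves); pivot element 3.
Divide row 2 by 3; eliminate column x2 from the other rows.
After both pivots, the entry at constraint row 2, column RHS is 1/3.

1/3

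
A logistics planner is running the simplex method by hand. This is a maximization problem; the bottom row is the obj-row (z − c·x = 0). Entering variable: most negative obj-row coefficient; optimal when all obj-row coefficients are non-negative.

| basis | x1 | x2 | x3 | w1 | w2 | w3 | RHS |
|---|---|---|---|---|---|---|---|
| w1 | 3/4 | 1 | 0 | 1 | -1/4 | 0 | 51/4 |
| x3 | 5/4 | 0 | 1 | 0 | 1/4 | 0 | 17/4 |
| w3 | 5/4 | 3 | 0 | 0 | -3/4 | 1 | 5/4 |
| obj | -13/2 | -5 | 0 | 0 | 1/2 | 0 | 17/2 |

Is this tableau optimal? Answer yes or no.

The obj-row has a negative entry -13/2 in column x1, so it is not optimal.

no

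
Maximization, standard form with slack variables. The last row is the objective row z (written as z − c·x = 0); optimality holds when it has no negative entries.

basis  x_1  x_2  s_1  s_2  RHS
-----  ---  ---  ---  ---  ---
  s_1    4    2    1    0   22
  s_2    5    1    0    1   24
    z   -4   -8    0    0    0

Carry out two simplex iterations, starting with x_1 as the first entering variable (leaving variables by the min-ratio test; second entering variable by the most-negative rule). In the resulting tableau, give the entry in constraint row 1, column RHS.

Ratio test on column x_1 — row 1: 22/4 = 11/2; row 2: 24/5 = 24/5. Minimum is 24/5 at row 2 (s_2 leaves); pivot element 5.
Divide row 2 by 5; eliminate column x_1 from the other rows.
Second iteration: most negative z-row entry is -36/5 in column x_2, so x_2 enters.
Ratio test on column x_2 — row 1: (14/5)/(6/5) = 7/3; row 2: (24/5)/(1/5) = 24. Minimum is 7/3 at row 1 (s_1 leaves); pivot element 6/5.
Divide row 1 by 6/5; eliminate column x_2 from the other rows.
After both pivots, the entry at constraint row 1, column RHS is 7/3.

7/3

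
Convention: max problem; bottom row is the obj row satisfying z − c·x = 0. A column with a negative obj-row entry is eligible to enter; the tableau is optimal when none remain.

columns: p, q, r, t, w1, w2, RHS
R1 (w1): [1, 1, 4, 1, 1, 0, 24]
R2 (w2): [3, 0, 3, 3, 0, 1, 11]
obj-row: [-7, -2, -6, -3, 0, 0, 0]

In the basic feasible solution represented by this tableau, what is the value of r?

0

r is not in the basis, so in the current basic feasible solution r = 0.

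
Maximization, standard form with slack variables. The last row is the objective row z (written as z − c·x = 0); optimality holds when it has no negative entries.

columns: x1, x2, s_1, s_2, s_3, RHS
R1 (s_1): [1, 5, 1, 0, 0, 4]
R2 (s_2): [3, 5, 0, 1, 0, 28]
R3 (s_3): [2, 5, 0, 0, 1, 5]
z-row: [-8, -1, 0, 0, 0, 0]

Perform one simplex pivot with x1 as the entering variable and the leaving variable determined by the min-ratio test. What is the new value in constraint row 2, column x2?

Ratio test on column x1 — row 1: 4/1 = 4; row 2: 28/3 = 28/3; row 3: 5/2 = 5/2. Minimum is 5/2 at row 3 (s_3 leaves); pivot element 2.
Divide row 3 by 2; eliminate column x1 from the other rows.
Row 2 update in column x2: 5 − 3·(5/2) = -5/2.

-5/2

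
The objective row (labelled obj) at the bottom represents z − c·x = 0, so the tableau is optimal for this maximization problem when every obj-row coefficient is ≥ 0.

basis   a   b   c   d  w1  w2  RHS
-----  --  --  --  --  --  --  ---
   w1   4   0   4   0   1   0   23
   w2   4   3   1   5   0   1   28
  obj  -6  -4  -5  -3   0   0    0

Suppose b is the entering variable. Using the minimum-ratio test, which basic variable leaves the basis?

w2

Column b entries and ratios — w1: 0 ≤ 0, skip; w2: 28/3 = 28/3.
Smallest ratio is 28/3 in the row of w2, so w2 leaves.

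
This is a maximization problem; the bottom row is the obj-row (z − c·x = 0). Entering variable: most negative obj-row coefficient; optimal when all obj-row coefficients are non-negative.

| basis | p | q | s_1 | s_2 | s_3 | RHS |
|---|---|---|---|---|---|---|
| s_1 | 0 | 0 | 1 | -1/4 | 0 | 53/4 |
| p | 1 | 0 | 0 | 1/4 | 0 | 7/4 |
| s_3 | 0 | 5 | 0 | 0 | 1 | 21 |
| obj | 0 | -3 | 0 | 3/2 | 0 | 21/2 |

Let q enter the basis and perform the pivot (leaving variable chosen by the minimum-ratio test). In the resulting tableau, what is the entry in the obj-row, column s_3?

3/5

Ratio test on column q — row 1: entry 0 ≤ 0; row 2: entry 0 ≤ 0; row 3: 21/5 = 21/5. Minimum is 21/5 at row 3 (s_3 leaves); pivot element 5.
Divide row 3 by 5; eliminate column q from the other rows.
obj-row update in column s_3: 0 − (-3)·(1/5) = 3/5.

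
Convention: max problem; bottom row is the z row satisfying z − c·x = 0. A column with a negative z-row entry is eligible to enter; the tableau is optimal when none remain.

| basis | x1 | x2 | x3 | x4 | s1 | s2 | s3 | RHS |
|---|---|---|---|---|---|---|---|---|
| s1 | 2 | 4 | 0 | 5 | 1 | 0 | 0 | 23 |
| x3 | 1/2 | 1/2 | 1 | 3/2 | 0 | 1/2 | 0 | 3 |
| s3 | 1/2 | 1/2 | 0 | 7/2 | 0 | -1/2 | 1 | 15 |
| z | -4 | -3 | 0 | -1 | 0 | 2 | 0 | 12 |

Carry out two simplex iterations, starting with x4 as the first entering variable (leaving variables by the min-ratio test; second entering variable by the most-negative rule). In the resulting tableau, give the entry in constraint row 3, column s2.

-1

Ratio test on column x4 — row 1: 23/5 = 23/5; row 2: 3/(3/2) = 2; row 3: 15/(7/2) = 30/7. Minimum is 2 at row 2 (x3 leaves); pivot element 3/2.
Divide row 2 by 3/2; eliminate column x4 from the other rows.
Second iteration: most negative z-row entry is -11/3 in column x1, so x1 enters.
Ratio test on column x1 — row 1: 13/(1/3) = 39; row 2: 2/(1/3) = 6; row 3: entry -2/3 ≤ 0. Minimum is 6 at row 2 (x4 leaves); pivot element 1/3.
Divide row 2 by 1/3; eliminate column x1 from the other rows.
After both pivots, the entry at constraint row 3, column s2 is -1.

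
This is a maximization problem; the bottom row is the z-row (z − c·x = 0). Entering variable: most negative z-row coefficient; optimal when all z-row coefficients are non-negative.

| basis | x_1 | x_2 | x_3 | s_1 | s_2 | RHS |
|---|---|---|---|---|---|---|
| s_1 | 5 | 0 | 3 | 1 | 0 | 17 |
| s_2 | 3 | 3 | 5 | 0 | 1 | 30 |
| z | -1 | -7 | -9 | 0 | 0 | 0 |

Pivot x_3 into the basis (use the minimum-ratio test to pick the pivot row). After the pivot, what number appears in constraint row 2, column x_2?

3

Ratio test on column x_3 — row 1: 17/3 = 17/3; row 2: 30/5 = 6. Minimum is 17/3 at row 1 (s_1 leaves); pivot element 3.
Divide row 1 by 3; eliminate column x_3 from the other rows.
Row 2 update in column x_2: 3 − 5·0 = 3.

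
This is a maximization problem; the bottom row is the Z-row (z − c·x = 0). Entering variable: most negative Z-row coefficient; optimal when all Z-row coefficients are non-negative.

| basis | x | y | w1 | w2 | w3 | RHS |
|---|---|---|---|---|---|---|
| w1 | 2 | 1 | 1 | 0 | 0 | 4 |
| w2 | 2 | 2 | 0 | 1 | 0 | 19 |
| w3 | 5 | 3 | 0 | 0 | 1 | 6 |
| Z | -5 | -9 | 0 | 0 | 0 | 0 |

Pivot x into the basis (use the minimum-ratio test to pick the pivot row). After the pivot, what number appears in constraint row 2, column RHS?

Ratio test on column x — row 1: 4/2 = 2; row 2: 19/2 = 19/2; row 3: 6/5 = 6/5. Minimum is 6/5 at row 3 (w3 leaves); pivot element 5.
Divide row 3 by 5; eliminate column x from the other rows.
Row 2 update in column RHS: 19 − 2·(6/5) = 83/5.

83/5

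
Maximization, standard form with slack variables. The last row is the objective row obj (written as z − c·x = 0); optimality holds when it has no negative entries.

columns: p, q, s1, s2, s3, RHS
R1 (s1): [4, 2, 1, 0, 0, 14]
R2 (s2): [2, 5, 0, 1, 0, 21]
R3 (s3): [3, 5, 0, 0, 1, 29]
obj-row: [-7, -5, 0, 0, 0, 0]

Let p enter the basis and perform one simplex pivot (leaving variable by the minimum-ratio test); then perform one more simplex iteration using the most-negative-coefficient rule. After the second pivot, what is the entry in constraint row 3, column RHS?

25/4

Ratio test on column p — row 1: 14/4 = 7/2; row 2: 21/2 = 21/2; row 3: 29/3 = 29/3. Minimum is 7/2 at row 1 (s1 leaves); pivot element 4.
Divide row 1 by 4; eliminate column p from the other rows.
Second iteration: most negative obj-row entry is -3/2 in column q, so q enters.
Ratio test on column q — row 1: (7/2)/(1/2) = 7; row 2: 14/4 = 7/2; row 3: (37/2)/(7/2) = 37/7. Minimum is 7/2 at row 2 (s2 leaves); pivot element 4.
Divide row 2 by 4; eliminate column q from the other rows.
After both pivots, the entry at constraint row 3, column RHS is 25/4.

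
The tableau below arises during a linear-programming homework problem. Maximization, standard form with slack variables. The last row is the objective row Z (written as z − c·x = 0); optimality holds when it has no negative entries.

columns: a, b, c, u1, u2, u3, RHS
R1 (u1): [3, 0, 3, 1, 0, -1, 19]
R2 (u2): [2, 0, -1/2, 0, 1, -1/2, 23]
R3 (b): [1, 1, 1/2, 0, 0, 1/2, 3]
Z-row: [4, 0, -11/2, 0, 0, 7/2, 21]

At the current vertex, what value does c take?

0

c is not in the basis, so in the current basic feasible solution c = 0.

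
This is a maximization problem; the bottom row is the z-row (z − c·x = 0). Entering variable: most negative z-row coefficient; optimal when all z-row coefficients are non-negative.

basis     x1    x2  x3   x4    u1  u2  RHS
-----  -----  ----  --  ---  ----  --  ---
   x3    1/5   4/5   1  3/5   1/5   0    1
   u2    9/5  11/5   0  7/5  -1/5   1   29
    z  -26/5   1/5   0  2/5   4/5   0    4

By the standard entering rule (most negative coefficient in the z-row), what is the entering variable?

Negative z-row entries: x1: -26/5.
The most negative is -26/5 in column x1, so x1 enters.

x1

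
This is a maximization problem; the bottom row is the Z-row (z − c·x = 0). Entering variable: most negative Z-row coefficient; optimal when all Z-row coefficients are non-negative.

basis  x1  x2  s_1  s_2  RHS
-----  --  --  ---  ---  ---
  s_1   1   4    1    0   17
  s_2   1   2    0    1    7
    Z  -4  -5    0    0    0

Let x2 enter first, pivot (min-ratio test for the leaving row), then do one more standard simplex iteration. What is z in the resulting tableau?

Ratio test on column x2 — row 1: 17/4 = 17/4; row 2: 7/2 = 7/2. Minimum is 7/2 at row 2 (s_2 leaves); pivot element 2.
Pivot on row 2; the Z-row RHS becomes 0 − (-5)·(7/2) = 35/2.
Next entering variable (most negative Z-row entry -3/2): x1.
Ratio test on column x1 — row 1: entry -1 ≤ 0; row 2: (7/2)/(1/2) = 7. Minimum is 7 at row 2 (x2 leaves); pivot element 1/2.
After the second pivot the Z-row RHS is 35/2 − (-3/2)·7 = 28.

28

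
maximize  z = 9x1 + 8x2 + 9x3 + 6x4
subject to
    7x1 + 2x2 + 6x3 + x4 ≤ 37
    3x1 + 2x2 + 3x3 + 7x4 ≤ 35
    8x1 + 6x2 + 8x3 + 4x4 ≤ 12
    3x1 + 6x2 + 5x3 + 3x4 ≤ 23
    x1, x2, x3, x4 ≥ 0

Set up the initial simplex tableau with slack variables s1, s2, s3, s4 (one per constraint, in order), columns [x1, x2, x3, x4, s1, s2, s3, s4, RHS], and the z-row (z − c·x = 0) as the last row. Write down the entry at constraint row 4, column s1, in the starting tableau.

0

Slack s1 belongs to constraint 1; its column is the unit vector e_1, so the entry in row 4 is 0.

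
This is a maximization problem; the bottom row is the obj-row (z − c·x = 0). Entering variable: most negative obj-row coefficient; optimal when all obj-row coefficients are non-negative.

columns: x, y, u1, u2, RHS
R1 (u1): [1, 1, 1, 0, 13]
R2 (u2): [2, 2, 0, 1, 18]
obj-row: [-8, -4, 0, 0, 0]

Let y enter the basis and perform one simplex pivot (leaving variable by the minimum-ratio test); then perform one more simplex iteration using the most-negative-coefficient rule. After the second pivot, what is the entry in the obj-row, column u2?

Ratio test on column y — row 1: 13/1 = 13; row 2: 18/2 = 9. Minimum is 9 at row 2 (u2 leaves); pivot element 2.
Divide row 2 by 2; eliminate column y from the other rows.
Second iteration: most negative obj-row entry is -4 in column x, so x enters.
Ratio test on column x — row 1: entry 0 ≤ 0; row 2: 9/1 = 9. Minimum is 9 at row 2 (y leaves); pivot element 1.
Divide row 2 by 1; eliminate column x from the other rows.
After both pivots, the entry at the obj-row, column u2 is 4.

4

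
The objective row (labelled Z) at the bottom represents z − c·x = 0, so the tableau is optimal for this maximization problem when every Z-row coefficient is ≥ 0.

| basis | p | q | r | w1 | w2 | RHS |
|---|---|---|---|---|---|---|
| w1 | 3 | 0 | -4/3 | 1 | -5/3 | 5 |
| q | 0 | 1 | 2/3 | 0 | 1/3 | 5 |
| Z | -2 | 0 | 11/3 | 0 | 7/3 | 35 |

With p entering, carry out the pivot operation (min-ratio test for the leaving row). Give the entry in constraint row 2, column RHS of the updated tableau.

Ratio test on column p — row 1: 5/3 = 5/3; row 2: entry 0 ≤ 0. Minimum is 5/3 at row 1 (w1 leaves); pivot element 3.
Divide row 1 by 3; eliminate column p from the other rows.
Row 2 update in column RHS: 5 − 0·(5/3) = 5.

5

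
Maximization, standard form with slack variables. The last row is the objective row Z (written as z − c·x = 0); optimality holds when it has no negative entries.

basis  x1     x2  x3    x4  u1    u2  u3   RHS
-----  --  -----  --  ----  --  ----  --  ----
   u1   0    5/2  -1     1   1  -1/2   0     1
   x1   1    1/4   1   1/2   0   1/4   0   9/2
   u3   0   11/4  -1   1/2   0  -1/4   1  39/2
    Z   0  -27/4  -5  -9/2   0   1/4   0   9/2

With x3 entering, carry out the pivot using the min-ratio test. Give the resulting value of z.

27

Ratio test on column x3 — row 1: entry -1 ≤ 0; row 2: (9/2)/1 = 9/2; row 3: entry -1 ≤ 0. Minimum is 9/2 at row 2 (x1 leaves); pivot element 1.
Pivot on row 2; the Z-row RHS becomes 9/2 − (-5)·(9/2) = 27.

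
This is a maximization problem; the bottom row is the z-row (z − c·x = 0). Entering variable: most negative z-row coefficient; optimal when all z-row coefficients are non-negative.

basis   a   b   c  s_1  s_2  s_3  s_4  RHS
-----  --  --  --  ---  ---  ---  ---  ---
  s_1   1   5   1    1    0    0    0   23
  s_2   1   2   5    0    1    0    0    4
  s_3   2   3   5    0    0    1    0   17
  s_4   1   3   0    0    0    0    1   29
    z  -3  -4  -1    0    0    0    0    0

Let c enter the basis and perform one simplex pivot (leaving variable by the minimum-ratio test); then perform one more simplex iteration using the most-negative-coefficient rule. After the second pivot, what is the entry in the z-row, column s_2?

Ratio test on column c — row 1: 23/1 = 23; row 2: 4/5 = 4/5; row 3: 17/5 = 17/5; row 4: entry 0 ≤ 0. Minimum is 4/5 at row 2 (s_2 leaves); pivot element 5.
Divide row 2 by 5; eliminate column c from the other rows.
Second iteration: most negative z-row entry is -18/5 in column b, so b enters.
Ratio test on column b — row 1: (111/5)/(23/5) = 111/23; row 2: (4/5)/(2/5) = 2; row 3: 13/1 = 13; row 4: 29/3 = 29/3. Minimum is 2 at row 2 (c leaves); pivot element 2/5.
Divide row 2 by 2/5; eliminate column b from the other rows.
After both pivots, the entry at the z-row, column s_2 is 2.

2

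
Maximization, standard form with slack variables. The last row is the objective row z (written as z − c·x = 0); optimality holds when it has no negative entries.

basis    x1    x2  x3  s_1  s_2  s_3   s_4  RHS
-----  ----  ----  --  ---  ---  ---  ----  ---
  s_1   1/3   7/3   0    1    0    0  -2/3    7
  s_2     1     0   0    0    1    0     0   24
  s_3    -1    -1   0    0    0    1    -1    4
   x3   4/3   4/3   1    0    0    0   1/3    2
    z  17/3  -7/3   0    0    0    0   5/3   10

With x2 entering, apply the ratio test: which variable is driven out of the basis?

Column x2 entries and ratios — s_1: 7/(7/3) = 3; s_2: 0 ≤ 0, skip; s_3: -1 ≤ 0, skip; x3: 2/(4/3) = 3/2.
Smallest ratio is 3/2 in the row of x3, so x3 leaves.

x3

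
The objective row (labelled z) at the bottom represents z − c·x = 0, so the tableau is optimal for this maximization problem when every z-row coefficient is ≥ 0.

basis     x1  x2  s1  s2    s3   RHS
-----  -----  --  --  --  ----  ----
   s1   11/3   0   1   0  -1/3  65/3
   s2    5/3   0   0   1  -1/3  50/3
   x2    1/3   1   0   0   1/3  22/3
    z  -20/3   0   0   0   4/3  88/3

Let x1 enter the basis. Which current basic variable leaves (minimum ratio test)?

s1

Column x1 entries and ratios — s1: (65/3)/(11/3) = 65/11; s2: (50/3)/(5/3) = 10; x2: (22/3)/(1/3) = 22.
Smallest ratio is 65/11 in the row of s1, so s1 leaves.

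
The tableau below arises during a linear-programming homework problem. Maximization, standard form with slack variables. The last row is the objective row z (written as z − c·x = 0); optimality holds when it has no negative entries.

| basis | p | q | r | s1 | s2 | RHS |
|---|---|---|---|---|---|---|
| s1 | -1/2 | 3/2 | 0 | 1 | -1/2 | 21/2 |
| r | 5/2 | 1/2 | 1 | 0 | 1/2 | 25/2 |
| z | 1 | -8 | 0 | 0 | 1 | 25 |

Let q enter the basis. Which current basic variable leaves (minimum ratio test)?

s1

Column q entries and ratios — s1: (21/2)/(3/2) = 7; r: (25/2)/(1/2) = 25.
Smallest ratio is 7 in the row of s1, so s1 leaves.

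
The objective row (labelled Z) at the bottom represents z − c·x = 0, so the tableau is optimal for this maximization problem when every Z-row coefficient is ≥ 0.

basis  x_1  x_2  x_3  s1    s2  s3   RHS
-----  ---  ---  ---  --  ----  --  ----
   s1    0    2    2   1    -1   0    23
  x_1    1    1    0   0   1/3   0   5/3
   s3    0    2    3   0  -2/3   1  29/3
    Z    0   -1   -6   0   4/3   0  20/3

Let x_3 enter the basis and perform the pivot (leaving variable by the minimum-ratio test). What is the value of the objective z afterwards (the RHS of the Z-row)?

Ratio test on column x_3 — row 1: 23/2 = 23/2; row 2: entry 0 ≤ 0; row 3: (29/3)/3 = 29/9. Minimum is 29/9 at row 3 (s3 leaves); pivot element 3.
Pivot on row 3; the Z-row RHS becomes 20/3 − (-6)·(29/9) = 26.

26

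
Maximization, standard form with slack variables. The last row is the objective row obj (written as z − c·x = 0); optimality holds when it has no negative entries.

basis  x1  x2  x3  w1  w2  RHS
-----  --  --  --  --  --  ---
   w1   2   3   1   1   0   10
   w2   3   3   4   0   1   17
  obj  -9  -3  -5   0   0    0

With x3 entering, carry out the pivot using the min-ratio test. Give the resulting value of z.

85/4

Ratio test on column x3 — row 1: 10/1 = 10; row 2: 17/4 = 17/4. Minimum is 17/4 at row 2 (w2 leaves); pivot element 4.
Pivot on row 2; the obj-row RHS becomes 0 − (-5)·(17/4) = 85/4.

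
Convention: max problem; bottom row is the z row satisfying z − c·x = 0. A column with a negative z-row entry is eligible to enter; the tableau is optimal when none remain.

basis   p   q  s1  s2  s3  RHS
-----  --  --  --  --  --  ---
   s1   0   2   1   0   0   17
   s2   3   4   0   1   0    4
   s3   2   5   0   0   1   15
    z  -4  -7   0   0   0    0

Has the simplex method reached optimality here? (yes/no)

no

The z-row has a negative entry -7 in column q, so it is not optimal.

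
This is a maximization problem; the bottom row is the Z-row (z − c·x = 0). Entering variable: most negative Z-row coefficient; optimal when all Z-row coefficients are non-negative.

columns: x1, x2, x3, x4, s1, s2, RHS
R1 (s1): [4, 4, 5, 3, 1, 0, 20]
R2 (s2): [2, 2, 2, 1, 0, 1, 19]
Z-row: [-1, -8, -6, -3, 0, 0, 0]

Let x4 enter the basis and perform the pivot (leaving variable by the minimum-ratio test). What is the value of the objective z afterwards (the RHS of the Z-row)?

20

Ratio test on column x4 — row 1: 20/3 = 20/3; row 2: 19/1 = 19. Minimum is 20/3 at row 1 (s1 leaves); pivot element 3.
Pivot on row 1; the Z-row RHS becomes 0 − (-3)·(20/3) = 20.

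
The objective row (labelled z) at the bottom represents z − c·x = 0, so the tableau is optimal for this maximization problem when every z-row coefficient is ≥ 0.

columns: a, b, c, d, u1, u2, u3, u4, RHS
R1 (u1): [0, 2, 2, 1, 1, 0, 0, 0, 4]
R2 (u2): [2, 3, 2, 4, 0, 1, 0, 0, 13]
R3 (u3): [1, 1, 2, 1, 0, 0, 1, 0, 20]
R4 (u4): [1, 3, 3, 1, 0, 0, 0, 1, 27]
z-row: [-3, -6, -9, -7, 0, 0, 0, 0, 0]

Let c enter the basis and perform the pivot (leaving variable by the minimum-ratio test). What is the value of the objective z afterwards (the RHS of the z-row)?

18

Ratio test on column c — row 1: 4/2 = 2; row 2: 13/2 = 13/2; row 3: 20/2 = 10; row 4: 27/3 = 9. Minimum is 2 at row 1 (u1 leaves); pivot element 2.
Pivot on row 1; the z-row RHS becomes 0 − (-9)·2 = 18.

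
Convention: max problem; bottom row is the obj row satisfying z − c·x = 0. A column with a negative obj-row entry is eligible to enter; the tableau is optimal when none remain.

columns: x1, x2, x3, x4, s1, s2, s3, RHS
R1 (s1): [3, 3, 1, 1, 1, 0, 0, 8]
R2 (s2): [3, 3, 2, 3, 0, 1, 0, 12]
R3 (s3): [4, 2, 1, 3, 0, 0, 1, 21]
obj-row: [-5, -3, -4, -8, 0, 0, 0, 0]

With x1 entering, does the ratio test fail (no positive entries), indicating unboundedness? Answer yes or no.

no

Column x1 has positive entries in row(s) 1, 2, 3, so the ratio test bounds it — not unbounded.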